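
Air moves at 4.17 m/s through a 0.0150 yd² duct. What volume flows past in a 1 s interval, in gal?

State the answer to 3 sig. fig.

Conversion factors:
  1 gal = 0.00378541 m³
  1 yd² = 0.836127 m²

13.8 gal

0.0150 yd² × 0.836127 = 0.0125419 m²
V = v × A × t = 4.17 m/s × 0.0125419 m² × 1 s = 0.0522997 m³
0.0522997 m³ ÷ (0.00378541 m³/gal) = 13.8161 gal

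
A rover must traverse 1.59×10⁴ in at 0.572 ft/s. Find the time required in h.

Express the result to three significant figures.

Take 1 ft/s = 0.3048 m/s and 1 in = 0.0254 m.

0.643 h

1.59×10⁴ in × 0.0254 = 403.86 m
0.572 ft/s × 0.3048 = 0.174346 m/s
t = d / v = 403.86 m / 0.174346 m/s = 2316.43 s
2316.43 s ÷ (3600 s/h) = 0.643453 h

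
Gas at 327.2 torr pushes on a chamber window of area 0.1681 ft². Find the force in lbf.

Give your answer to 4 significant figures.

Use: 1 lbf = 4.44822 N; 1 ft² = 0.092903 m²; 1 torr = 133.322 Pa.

153.2 lbf

327.2 torr × 133.322 = 43623 Pa
0.1681 ft² × 0.092903 = 0.015617 m²
F = P × A = 43623 Pa × 0.015617 m² = 681.26 N
681.26 N ÷ (4.44822 N/lbf) = 153.153 lbf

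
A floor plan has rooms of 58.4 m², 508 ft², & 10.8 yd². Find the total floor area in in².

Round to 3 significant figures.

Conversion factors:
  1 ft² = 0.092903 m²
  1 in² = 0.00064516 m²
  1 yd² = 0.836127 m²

1.78×10⁵ in²

58.4 m² (already m²)
508 ft² × 0.092903 → 47.1947 m²
10.8 yd² × 0.836127 → 9.03017 m²
Combined: 58.4 + 47.1947 + 9.03017 = 114.625 m²
In in²: 114.625 / 0.00064516 = 177669 in²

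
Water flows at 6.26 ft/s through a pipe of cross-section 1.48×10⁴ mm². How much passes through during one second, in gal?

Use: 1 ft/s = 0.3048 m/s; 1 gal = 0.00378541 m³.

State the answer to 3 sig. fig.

7.46 gal

6.26 ft/s × 0.3048 = 1.90805 m/s
1.48×10⁴ mm² × 10⁻⁶ = 0.0148 m²
V = v × A × t = 1.90805 m/s × 0.0148 m² × 1 s = 0.0282391 m³
0.0282391 m³ ÷ (0.00378541 m³/gal) = 7.45998 gal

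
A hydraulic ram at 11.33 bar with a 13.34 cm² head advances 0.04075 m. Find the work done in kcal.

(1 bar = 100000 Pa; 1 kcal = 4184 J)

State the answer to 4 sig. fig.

0.01472 kcal

11.33 bar → 1.133×10⁶ Pa
13.34 cm² → 0.001334 m²
F = P × A = 1.133×10⁶ × 0.001334 = 1511.42 N
W = F × d = 1511.42 × 0.04075 = 61.5904 J
In kcal: 61.5904 / 4184 = 0.0147205 kcal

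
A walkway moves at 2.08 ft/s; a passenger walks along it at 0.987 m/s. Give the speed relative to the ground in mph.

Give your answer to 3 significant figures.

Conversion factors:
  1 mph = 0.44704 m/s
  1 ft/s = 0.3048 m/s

3.63 mph

2.08 ft/s × 0.3048 → 0.633984 m/s
0.987 m/s (already m/s)
Combined: 0.633984 + 0.987 = 1.62098 m/s
In mph: 1.62098 / 0.44704 = 3.62603 mph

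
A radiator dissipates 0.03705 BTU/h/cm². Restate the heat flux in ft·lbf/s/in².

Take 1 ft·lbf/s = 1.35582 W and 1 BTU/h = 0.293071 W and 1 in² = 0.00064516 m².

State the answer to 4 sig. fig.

0.03705 BTU/h/cm² × 0.293071 W/BTU/h ÷ 0.0001 m²/cm² = 108.583 W/m²
108.583 W/m² ÷ 1.35582 W/ft·lbf/s × 0.00064516 m²/in² = 0.0516687 ft·lbf/s/in²

0.05167 ft·lbf/s/in²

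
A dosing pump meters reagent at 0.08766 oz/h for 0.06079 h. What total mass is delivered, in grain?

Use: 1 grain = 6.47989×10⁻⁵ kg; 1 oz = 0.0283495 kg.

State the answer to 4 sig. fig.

0.08766 oz/h → 6.9031×10⁻⁷ kg/s
0.06079 h → 218.844 s
m = ṁ × t = 6.9031×10⁻⁷ × 218.844 = 1.5107×10⁻⁴ kg
In grain: 1.5107×10⁻⁴ / 6.47989×10⁻⁵ = 2.33137 grain

2.331 grain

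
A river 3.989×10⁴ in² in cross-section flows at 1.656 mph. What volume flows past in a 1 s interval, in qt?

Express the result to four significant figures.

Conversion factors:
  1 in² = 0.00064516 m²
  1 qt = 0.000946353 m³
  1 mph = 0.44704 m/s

1.656 mph × 0.44704 → 0.740298 m/s
3.989×10⁴ in² × 0.00064516 → 25.7354 m²
V = v × A × t = 0.740298 m/s × 25.7354 m² × 1 s = 19.0519 m³
19.0519 m³ ÷ (0.000946353 m³/qt) = 20131.9 qt

2.013×10⁴ qt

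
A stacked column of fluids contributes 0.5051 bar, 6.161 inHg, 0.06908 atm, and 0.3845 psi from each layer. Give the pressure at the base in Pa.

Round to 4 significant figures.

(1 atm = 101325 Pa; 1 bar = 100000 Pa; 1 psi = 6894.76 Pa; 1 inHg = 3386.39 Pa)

0.5051 bar × 100000 = 50510 Pa
6.161 inHg × 3386.39 = 20863.5 Pa
0.06908 atm × 101325 = 6999.53 Pa
0.3845 psi × 6894.76 = 2651.04 Pa
Total: 50510 + 20863.5 + 6999.53 + 2651.04 = 81024.1 Pa

8.102×10⁴ Pa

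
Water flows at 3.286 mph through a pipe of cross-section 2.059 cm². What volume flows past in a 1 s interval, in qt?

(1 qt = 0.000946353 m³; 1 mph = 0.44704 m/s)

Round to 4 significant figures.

3.286 mph × 0.44704 = 1.46897 m/s
2.059 cm² × 0.0001 = 2.059×10⁻⁴ m²
V = v × A × t = 1.46897 m/s × 2.059×10⁻⁴ m² × 1 s = 3.02461×10⁻⁴ m³
3.02461×10⁻⁴ m³ ÷ (0.000946353 m³/qt) = 0.319607 qt

0.3196 qt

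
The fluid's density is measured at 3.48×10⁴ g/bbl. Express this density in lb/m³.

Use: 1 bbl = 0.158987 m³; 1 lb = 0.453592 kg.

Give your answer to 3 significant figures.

483 lb/m³

3.48×10⁴ g/bbl × 0.001 kg/g ÷ 0.158987 m³/bbl = 218.886 kg/m³
218.886 kg/m³ ÷ 0.453592 kg/lb = 482.561 lb/m³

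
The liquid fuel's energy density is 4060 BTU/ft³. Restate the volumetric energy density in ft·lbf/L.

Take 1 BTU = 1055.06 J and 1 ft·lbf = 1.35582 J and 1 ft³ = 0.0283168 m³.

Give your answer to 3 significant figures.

1.12×10⁵ ft·lbf/L

4060 BTU/ft³ × 1055.06 J/BTU ÷ 0.0283168 m³/ft³ = 1.51272×10⁸ J/m³
1.51272×10⁸ J/m³ ÷ 1.35582 J/ft·lbf × 0.001 m³/L = 111572 ft·lbf/L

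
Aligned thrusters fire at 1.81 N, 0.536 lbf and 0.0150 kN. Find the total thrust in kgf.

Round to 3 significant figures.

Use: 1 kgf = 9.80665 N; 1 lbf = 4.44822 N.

1.81 N (already N)
0.536 lbf × 4.44822 = 2.38425 N
0.0150 kN × 1000 = 15 N
Combined: 1.81 + 2.38425 + 15 = 19.1942 N
In kgf: 19.1942 / 9.80665 = 1.95726 kgf

1.96 kgf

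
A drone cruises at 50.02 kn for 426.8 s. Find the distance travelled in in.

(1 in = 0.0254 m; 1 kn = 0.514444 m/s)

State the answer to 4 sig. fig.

50.02 kn × 0.514444 = 25.7325 m/s
d = v × t = 25.7325 m/s × 426.8 s = 10982.6 m
10982.6 m ÷ (0.0254 m/in) = 432386 in

4.324×10⁵ in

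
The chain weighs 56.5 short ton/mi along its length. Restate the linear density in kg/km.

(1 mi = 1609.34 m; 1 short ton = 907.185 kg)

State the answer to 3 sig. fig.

56.5 short ton/mi × 907.185 kg/short ton ÷ 1609.34 m/mi = 31.8491 kg/m
31.8491 kg/m × 1000 m/km = 31849.1 kg/km

3.18×10⁴ kg/km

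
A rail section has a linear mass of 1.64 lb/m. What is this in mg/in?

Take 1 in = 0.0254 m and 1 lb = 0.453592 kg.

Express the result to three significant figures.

1.64 lb/m × 0.453592 kg/lb = 0.743891 kg/m
0.743891 kg/m ÷ 10⁻⁶ kg/mg × 0.0254 m/in = 18894.8 mg/in

1.89×10⁴ mg/in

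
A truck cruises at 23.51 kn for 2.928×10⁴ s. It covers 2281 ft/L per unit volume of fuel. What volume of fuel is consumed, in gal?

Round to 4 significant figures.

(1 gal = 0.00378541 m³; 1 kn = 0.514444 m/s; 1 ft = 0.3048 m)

134.6 gal

23.51 kn → 12.0946 m/s
d = v × t = 12.0946 × 29280 = 354130 m
2281 ft/L → 695249 m/m³
V = d / (distance per unit fuel) = 354130 / 695249 = 0.509357 m³
In gal: 0.509357 / 0.00378541 = 134.558 gal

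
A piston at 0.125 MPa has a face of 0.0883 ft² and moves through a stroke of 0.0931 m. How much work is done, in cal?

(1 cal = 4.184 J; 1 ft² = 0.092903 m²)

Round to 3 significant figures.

22.8 cal

0.125 MPa → 125000 Pa
0.0883 ft² → 0.00820333 m²
F = P × A = 125000 × 0.00820333 = 1025.42 N
W = F × d = 1025.42 × 0.0931 = 95.4666 J
In cal: 95.4666 / 4.184 = 22.8171 cal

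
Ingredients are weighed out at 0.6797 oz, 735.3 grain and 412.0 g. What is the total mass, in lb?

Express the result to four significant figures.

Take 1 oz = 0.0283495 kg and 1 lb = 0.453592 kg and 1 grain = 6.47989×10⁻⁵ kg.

0.6797 oz × 0.0283495 → 0.0192692 kg
735.3 grain × 6.47989×10⁻⁵ → 0.0476466 kg
412.0 g × 0.001 → 0.412 kg
Sum: 0.0192692 + 0.0476466 + 0.412 = 0.478916 kg
In lb: 0.478916 / 0.453592 = 1.05583 lb

1.056 lb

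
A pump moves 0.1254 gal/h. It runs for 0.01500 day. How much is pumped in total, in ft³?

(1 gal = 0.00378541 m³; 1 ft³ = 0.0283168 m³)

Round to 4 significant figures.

0.1254 gal/h → 1.31858×10⁻⁷ m³/s
0.01500 day → 1296 s
V = Q × t = 1.31858×10⁻⁷ × 1296 = 1.70888×10⁻⁴ m³
In ft³: 1.70888×10⁻⁴ / 0.0283168 = 0.00603486 ft³

0.006035 ft³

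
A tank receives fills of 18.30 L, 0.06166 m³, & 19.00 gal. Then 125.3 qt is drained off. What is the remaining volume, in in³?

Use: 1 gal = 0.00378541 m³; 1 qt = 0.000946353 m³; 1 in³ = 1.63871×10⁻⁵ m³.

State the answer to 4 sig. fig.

2032 in³

18.30 L × 0.001 = 0.0183 m³
0.06166 m³ (already m³)
19.00 gal × 0.00378541 = 0.0719228 m³
125.3 qt × 0.000946353 = 0.118578 m³
Net: 0.0183 + 0.06166 + 0.0719228 − 0.118578 = 0.0333048 m³
In in³: 0.0333048 / 1.63871×10⁻⁵ = 2032.38 in³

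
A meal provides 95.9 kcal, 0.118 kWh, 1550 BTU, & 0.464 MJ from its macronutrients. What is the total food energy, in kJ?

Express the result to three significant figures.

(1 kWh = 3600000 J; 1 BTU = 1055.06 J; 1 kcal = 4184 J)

95.9 kcal × 4184 = 401246 J
0.118 kWh × 3600000 = 424800 J
1550 BTU × 1055.06 = 1.63534×10⁶ J
0.464 MJ × 1000000 = 464000 J
Sum: 401246 + 424800 + 1.63534×10⁶ + 464000 = 2.92539×10⁶ J
In kJ: 2.92539×10⁶ / 1000 = 2925.39 kJ

2930 kJ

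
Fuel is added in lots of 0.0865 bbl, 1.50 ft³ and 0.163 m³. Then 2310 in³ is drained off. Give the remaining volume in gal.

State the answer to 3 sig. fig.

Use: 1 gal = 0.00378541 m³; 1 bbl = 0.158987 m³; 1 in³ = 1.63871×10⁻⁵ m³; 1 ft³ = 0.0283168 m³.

0.0865 bbl × 0.158987 = 0.0137524 m³
1.50 ft³ × 0.0283168 = 0.0424752 m³
0.163 m³ (already m³)
2310 in³ × 1.63871×10⁻⁵ = 0.0378542 m³
Net: 0.0137524 + 0.0424752 + 0.163 − 0.0378542 = 0.181373 m³
In gal: 0.181373 / 0.00378541 = 47.9137 gal

47.9 gal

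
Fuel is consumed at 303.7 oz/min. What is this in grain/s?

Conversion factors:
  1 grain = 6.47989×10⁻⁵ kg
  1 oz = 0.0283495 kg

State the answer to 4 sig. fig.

2214 grain/s

303.7 oz/min × 0.0283495 kg/oz ÷ 60 s/min = 0.143496 kg/s
0.143496 kg/s ÷ 6.47989×10⁻⁵ kg/grain = 2214.48 grain/s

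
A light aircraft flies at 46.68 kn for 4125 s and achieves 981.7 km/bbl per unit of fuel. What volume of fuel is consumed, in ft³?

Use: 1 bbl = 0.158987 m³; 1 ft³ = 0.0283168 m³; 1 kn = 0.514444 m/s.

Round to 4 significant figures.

46.68 kn → 24.0142 m/s
d = v × t = 24.0142 × 4125 = 99058.6 m
981.7 km/bbl → 6.17472×10⁶ m/m³
V = d / (distance per unit fuel) = 99058.6 / 6.17472×10⁶ = 0.0160426 m³
In ft³: 0.0160426 / 0.0283168 = 0.56654 ft³

0.5665 ft³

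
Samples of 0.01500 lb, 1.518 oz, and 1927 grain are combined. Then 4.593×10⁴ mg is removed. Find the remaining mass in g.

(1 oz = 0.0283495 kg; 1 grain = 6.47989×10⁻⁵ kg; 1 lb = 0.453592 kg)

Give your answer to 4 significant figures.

128.8 g

0.01500 lb × 0.453592 = 0.00680388 kg
1.518 oz × 0.0283495 = 0.0430345 kg
1927 grain × 6.47989×10⁻⁵ = 0.124867 kg
4.593×10⁴ mg × 10⁻⁶ = 0.04593 kg
Sum: 0.00680388 + 0.0430345 + 0.124867 − 0.04593 = 0.128775 kg
In g: 0.128775 / 0.001 = 128.775 g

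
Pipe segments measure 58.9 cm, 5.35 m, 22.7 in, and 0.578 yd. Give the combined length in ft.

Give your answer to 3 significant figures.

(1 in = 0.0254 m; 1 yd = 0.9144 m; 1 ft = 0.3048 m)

23.1 ft

58.9 cm × 0.01 → 0.589 m
5.35 m (already m)
22.7 in × 0.0254 → 0.57658 m
0.578 yd × 0.9144 → 0.528523 m
Total: 0.589 + 5.35 + 0.57658 + 0.528523 = 7.0441 m
In ft: 7.0441 / 0.3048 = 23.1106 ft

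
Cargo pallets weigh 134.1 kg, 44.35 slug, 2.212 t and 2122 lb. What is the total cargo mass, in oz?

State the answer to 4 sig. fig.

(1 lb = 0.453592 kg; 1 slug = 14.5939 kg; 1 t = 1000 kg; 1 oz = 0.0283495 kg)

134.1 kg (already kg)
44.35 slug × 14.5939 → 647.239 kg
2.212 t × 1000 → 2212 kg
2122 lb × 0.453592 → 962.522 kg
Sum: 134.1 + 647.239 + 2212 + 962.522 = 3955.86 kg
In oz: 3955.86 / 0.0283495 = 139539 oz

1.395×10⁵ oz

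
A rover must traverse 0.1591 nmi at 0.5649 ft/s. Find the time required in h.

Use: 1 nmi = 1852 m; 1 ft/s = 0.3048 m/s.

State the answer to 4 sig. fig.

0.1591 nmi × 1852 = 294.653 m
0.5649 ft/s × 0.3048 = 0.172182 m/s
t = d / v = 294.653 m / 0.172182 m/s = 1711.29 s
1711.29 s ÷ (3600 s/h) = 0.475358 h

0.4754 h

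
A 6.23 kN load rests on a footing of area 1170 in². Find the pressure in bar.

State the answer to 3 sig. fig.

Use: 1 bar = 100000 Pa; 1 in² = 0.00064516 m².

0.0825 bar

6.23 kN × 1000 = 6230 N
1170 in² × 0.00064516 = 0.754837 m²
P = F / A = 6230 N / 0.754837 m² = 8253.44 Pa
8253.44 Pa ÷ (100000 Pa/bar) = 0.0825344 bar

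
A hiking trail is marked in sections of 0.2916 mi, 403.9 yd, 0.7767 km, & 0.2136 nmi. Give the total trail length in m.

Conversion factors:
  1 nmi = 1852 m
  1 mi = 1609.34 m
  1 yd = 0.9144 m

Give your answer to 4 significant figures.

2011 m

0.2916 mi × 1609.34 = 469.284 m
403.9 yd × 0.9144 = 369.326 m
0.7767 km × 1000 = 776.7 m
0.2136 nmi × 1852 = 395.587 m
Total: 469.284 + 369.326 + 776.7 + 395.587 = 2010.9 m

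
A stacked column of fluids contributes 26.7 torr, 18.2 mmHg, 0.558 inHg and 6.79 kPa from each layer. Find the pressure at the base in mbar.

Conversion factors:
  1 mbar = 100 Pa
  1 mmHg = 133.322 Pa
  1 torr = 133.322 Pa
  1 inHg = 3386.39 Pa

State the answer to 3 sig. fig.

147 mbar

26.7 torr × 133.322 = 3559.7 Pa
18.2 mmHg × 133.322 = 2426.46 Pa
0.558 inHg × 3386.39 = 1889.61 Pa
6.79 kPa × 1000 = 6790 Pa
Total: 3559.7 + 2426.46 + 1889.61 + 6790 = 14665.8 Pa
In mbar: 14665.8 / 100 = 146.658 mbar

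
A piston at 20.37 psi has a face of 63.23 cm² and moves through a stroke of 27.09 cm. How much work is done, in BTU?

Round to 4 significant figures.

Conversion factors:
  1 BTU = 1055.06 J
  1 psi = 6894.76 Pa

20.37 psi → 140446 Pa
63.23 cm² → 0.006323 m²
F = P × A = 140446 × 0.006323 = 888.04 N
27.09 cm → 0.2709 m
W = F × d = 888.04 × 0.2709 = 240.57 J
In BTU: 240.57 / 1055.06 = 0.228015 BTU

0.2280 BTU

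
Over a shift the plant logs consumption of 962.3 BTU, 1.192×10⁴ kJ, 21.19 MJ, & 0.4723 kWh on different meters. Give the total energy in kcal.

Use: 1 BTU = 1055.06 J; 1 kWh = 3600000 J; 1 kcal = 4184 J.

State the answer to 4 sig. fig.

8563 kcal

962.3 BTU × 1055.06 → 1.01528×10⁶ J
1.192×10⁴ kJ × 1000 → 1.192×10⁷ J
21.19 MJ × 1000000 → 2.119×10⁷ J
0.4723 kWh × 3600000 → 1.70028×10⁶ J
Sum: 1.01528×10⁶ + 1.192×10⁷ + 2.119×10⁷ + 1.70028×10⁶ = 3.58256×10⁷ J
In kcal: 3.58256×10⁷ / 4184 = 8562.52 kcal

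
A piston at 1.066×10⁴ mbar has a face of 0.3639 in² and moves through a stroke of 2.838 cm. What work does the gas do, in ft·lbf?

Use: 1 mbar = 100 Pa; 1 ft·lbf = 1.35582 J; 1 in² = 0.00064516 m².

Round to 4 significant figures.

5.239 ft·lbf

1.066×10⁴ mbar → 1.066×10⁶ Pa
0.3639 in² → 2.34774×10⁻⁴ m²
F = P × A = 1.066×10⁶ × 2.34774×10⁻⁴ = 250.269 N
2.838 cm → 0.02838 m
W = F × d = 250.269 × 0.02838 = 7.10263 J
In ft·lbf: 7.10263 / 1.35582 = 5.23862 ft·lbf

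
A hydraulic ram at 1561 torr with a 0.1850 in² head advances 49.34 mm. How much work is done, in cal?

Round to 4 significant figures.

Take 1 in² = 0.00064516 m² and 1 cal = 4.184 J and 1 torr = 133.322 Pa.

0.2929 cal

1561 torr → 208116 Pa
0.1850 in² → 1.19355×10⁻⁴ m²
F = P × A = 208116 × 1.19355×10⁻⁴ = 24.8397 N
49.34 mm → 0.04934 m
W = F × d = 24.8397 × 0.04934 = 1.22559 J
In cal: 1.22559 / 4.184 = 0.292923 cal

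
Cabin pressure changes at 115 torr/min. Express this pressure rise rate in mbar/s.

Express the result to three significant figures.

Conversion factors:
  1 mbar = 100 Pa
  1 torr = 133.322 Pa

115 torr/min × 133.322 Pa/torr ÷ 60 s/min = 255.534 Pa/s
255.534 Pa/s ÷ 100 Pa/mbar = 2.55534 mbar/s

2.56 mbar/s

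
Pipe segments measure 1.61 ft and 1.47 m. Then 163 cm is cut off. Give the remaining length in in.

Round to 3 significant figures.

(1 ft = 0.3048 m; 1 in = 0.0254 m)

13.0 in

1.61 ft × 0.3048 = 0.490728 m
1.47 m (already m)
163 cm × 0.01 = 1.63 m
Sum: 0.490728 + 1.47 − 1.63 = 0.330728 m
In in: 0.330728 / 0.0254 = 13.0208 in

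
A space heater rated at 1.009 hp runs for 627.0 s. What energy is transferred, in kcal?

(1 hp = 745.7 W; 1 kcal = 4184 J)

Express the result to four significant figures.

1.009 hp × 745.7 = 752.411 W
E = P × t = 752.411 W × 627 s = 471762 J
471762 J ÷ (4184 J/kcal) = 112.754 kcal

112.8 kcal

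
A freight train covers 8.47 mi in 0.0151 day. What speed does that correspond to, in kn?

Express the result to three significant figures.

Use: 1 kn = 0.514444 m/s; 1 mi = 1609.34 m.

20.3 kn

8.47 mi × 1609.34 → 13631.1 m
0.0151 day × 86400 → 1304.64 s
v = d / t = 13631.1 m / 1304.64 s = 10.4482 m/s
10.4482 m/s ÷ (0.514444 m/s/kn) = 20.3097 kn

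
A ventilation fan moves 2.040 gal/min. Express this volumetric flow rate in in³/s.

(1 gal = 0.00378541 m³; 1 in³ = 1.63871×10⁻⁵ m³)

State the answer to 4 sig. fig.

2.040 gal/min × 0.00378541 m³/gal ÷ 60 s/min = 1.28704×10⁻⁴ m³/s
1.28704×10⁻⁴ m³/s ÷ 1.63871×10⁻⁵ m³/in³ = 7.85398 in³/s

7.854 in³/s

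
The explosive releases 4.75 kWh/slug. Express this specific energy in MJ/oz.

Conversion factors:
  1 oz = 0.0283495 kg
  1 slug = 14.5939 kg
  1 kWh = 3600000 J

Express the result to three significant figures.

4.75 kWh/slug × 3600000 J/kWh ÷ 14.5939 kg/slug = 1.17172×10⁶ J/kg
1.17172×10⁶ J/kg ÷ 1000000 J/MJ × 0.0283495 kg/oz = 0.0332177 MJ/oz

0.0332 MJ/oz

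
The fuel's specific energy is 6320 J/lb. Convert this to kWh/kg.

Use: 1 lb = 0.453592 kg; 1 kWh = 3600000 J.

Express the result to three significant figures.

6320 J/lb ÷ 0.453592 kg/lb = 13933.2 J/kg
13933.2 J/kg ÷ 3600000 J/kWh = 0.00387033 kWh/kg

0.00387 kWh/kg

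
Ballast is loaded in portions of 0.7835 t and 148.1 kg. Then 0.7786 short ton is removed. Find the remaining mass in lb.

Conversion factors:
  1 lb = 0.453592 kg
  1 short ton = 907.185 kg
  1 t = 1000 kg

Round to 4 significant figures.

496.6 lb

0.7835 t × 1000 = 783.5 kg
148.1 kg (already kg)
0.7786 short ton × 907.185 = 706.334 kg
Net: 783.5 + 148.1 − 706.334 = 225.266 kg
In lb: 225.266 / 0.453592 = 496.627 lb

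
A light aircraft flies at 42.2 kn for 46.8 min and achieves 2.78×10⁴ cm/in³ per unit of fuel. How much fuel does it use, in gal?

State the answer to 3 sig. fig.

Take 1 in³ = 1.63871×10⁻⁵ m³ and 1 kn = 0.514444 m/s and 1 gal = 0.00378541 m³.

0.949 gal

42.2 kn → 21.7095 m/s
46.8 min → 2808 s
d = v × t = 21.7095 × 2808 = 60960.3 m
2.78×10⁴ cm/in³ → 1.69646×10⁷ m/m³
V = d / (distance per unit fuel) = 60960.3 / 1.69646×10⁷ = 0.00359338 m³
In gal: 0.00359338 / 0.00378541 = 0.949271 gal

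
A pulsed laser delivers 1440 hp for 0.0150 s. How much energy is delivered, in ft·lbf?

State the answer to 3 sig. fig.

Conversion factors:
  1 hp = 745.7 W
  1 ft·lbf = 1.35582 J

1.19×10⁴ ft·lbf

1440 hp × 745.7 → 1.07381×10⁶ W
E = P × t = 1.07381×10⁶ W × 0.015 s = 16107.2 J
16107.2 J ÷ (1.35582 J/ft·lbf) = 11880 ft·lbf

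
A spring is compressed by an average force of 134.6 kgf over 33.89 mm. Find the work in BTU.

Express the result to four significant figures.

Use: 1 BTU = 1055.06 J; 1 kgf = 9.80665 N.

0.04240 BTU

134.6 kgf × 9.80665 → 1319.98 N
33.89 mm × 0.001 → 0.03389 m
W = F × d = 1319.98 N × 0.03389 m = 44.7341 J
44.7341 J ÷ (1055.06 J/BTU) = 0.0423996 BTU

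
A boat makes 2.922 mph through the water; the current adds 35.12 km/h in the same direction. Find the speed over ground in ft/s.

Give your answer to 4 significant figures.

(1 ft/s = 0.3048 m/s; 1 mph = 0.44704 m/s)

36.29 ft/s

2.922 mph × 0.44704 = 1.30625 m/s
35.12 km/h × (1/3.6) = 9.75556 m/s
Sum: 1.30625 + 9.75556 = 11.0618 m/s
In ft/s: 11.0618 / 0.3048 = 36.292 ft/s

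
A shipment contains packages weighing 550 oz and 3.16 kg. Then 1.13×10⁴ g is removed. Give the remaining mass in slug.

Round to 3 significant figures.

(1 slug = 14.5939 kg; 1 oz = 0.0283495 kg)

0.511 slug

550 oz × 0.0283495 = 15.5922 kg
3.16 kg (already kg)
1.13×10⁴ g × 0.001 = 11.3 kg
Sum: 15.5922 + 3.16 − 11.3 = 7.4522 kg
In slug: 7.4522 / 14.5939 = 0.510638 slug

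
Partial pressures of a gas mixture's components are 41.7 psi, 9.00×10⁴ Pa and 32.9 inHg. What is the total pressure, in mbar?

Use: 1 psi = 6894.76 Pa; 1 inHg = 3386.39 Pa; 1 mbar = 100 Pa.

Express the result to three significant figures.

4890 mbar

41.7 psi × 6894.76 → 287511 Pa
9.00×10⁴ Pa (already Pa)
32.9 inHg × 3386.39 → 111412 Pa
Total: 287511 + 90000 + 111412 = 488923 Pa
In mbar: 488923 / 100 = 4889.23 mbar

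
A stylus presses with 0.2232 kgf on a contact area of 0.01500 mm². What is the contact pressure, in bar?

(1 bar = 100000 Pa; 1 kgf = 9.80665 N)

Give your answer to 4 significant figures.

0.2232 kgf × 9.80665 = 2.18884 N
0.01500 mm² × 10⁻⁶ = 1.5×10⁻⁸ m²
P = F / A = 2.18884 N / 1.5×10⁻⁸ m² = 1.45923×10⁸ Pa
1.45923×10⁸ Pa ÷ (100000 Pa/bar) = 1459.23 bar

1459 bar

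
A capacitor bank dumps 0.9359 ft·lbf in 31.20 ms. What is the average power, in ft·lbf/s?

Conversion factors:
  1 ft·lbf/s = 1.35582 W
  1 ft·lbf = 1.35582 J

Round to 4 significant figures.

0.9359 ft·lbf × 1.35582 = 1.26891 J
31.20 ms × 0.001 = 0.0312 s
P = E / t = 1.26891 J / 0.0312 s = 40.6702 W
40.6702 W ÷ (1.35582 W/ft·lbf/s) = 29.9968 ft·lbf/s

30.00 ft·lbf/s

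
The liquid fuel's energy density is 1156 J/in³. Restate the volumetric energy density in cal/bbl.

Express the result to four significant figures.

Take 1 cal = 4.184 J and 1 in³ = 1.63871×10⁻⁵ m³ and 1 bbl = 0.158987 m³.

1156 J/in³ ÷ 1.63871×10⁻⁵ m³/in³ = 7.05433×10⁷ J/m³
7.05433×10⁷ J/m³ ÷ 4.184 J/cal × 0.158987 m³/bbl = 2.68056×10⁶ cal/bbl

2.681×10⁶ cal/bbl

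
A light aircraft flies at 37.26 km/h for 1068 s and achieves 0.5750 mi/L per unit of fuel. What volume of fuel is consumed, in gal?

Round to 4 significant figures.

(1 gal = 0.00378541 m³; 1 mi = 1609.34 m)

37.26 km/h → 10.35 m/s
d = v × t = 10.35 × 1068 = 11053.8 m
0.5750 mi/L → 925370 m/m³
V = d / (distance per unit fuel) = 11053.8 / 925370 = 0.0119453 m³
In gal: 0.0119453 / 0.00378541 = 3.15562 gal

3.156 gal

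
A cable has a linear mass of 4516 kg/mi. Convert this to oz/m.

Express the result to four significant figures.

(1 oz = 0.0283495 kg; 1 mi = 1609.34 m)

98.98 oz/m

4516 kg/mi ÷ 1609.34 m/mi = 2.80612 kg/m
2.80612 kg/m ÷ 0.0283495 kg/oz = 98.9831 oz/m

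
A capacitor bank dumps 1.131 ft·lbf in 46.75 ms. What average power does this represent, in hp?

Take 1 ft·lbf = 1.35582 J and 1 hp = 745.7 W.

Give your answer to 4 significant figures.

0.04399 hp

1.131 ft·lbf × 1.35582 = 1.53343 J
46.75 ms × 0.001 = 0.04675 s
P = E / t = 1.53343 J / 0.04675 s = 32.8006 W
32.8006 W ÷ (745.7 W/hp) = 0.0439863 hp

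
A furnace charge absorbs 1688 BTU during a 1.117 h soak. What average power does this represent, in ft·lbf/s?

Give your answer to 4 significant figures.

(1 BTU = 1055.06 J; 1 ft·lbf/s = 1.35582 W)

1688 BTU × 1055.06 = 1.78094×10⁶ J
1.117 h × 3600 = 4021.2 s
P = E / t = 1.78094×10⁶ J / 4021.2 s = 442.888 W
442.888 W ÷ (1.35582 W/ft·lbf/s) = 326.657 ft·lbf/s

326.7 ft·lbf/s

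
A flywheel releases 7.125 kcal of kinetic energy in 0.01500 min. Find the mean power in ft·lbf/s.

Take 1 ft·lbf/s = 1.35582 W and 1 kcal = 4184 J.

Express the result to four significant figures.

7.125 kcal × 4184 = 29811 J
0.01500 min × 60 = 0.9 s
P = E / t = 29811 J / 0.9 s = 33123.3 W
33123.3 W ÷ (1.35582 W/ft·lbf/s) = 24430.5 ft·lbf/s

2.443×10⁴ ft·lbf/s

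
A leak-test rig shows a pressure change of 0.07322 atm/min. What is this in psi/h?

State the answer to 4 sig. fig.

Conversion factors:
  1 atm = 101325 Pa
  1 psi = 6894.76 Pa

0.07322 atm/min × 101325 Pa/atm ÷ 60 s/min = 123.65 Pa/s
123.65 Pa/s ÷ 6894.76 Pa/psi × 3600 s/h = 64.5621 psi/h

64.56 psi/h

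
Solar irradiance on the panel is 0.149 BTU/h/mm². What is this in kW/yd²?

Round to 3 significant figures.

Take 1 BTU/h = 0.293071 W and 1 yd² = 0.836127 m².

0.149 BTU/h/mm² × 0.293071 W/BTU/h ÷ 10⁻⁶ m²/mm² = 43667.6 W/m²
43667.6 W/m² ÷ 1000 W/kW × 0.836127 m²/yd² = 36.5117 kW/yd²

36.5 kW/yd²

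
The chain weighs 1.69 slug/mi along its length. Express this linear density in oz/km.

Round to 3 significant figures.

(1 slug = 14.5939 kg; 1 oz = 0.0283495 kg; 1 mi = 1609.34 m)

541 oz/km

1.69 slug/mi × 14.5939 kg/slug ÷ 1609.34 m/mi = 0.0153253 kg/m
0.0153253 kg/m ÷ 0.0283495 kg/oz × 1000 m/km = 540.584 oz/km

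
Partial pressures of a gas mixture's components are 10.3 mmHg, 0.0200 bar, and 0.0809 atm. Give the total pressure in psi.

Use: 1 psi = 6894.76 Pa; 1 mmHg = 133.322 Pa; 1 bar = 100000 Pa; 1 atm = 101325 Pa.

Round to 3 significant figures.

10.3 mmHg × 133.322 → 1373.22 Pa
0.0200 bar × 100000 → 2000 Pa
0.0809 atm × 101325 → 8197.19 Pa
Sum: 1373.22 + 2000 + 8197.19 = 11570.4 Pa
In psi: 11570.4 / 6894.76 = 1.67814 psi

1.68 psi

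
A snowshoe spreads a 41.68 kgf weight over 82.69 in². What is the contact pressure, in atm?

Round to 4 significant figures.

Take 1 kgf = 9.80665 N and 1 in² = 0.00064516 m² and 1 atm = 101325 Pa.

41.68 kgf × 9.80665 → 408.741 N
82.69 in² × 0.00064516 → 0.0533483 m²
P = F / A = 408.741 N / 0.0533483 m² = 7661.74 Pa
7661.74 Pa ÷ (101325 Pa/atm) = 0.0756155 atm

0.07562 atm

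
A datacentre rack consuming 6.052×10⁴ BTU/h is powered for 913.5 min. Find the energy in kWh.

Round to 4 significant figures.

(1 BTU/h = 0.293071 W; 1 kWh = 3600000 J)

6.052×10⁴ BTU/h × 0.293071 → 17736.7 W
913.5 min × 60 → 54810 s
E = P × t = 17736.7 W × 54810 s = 9.72149×10⁸ J
9.72149×10⁸ J ÷ (3600000 J/kWh) = 270.041 kWh

270.0 kWh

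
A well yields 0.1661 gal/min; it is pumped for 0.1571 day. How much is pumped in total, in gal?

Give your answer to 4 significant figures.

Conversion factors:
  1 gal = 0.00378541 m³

37.58 gal

0.1661 gal/min → 1.04793×10⁻⁵ m³/s
0.1571 day → 13573.4 s
V = Q × t = 1.04793×10⁻⁵ × 13573.4 = 0.14224 m³
In gal: 0.14224 / 0.00378541 = 37.5759 gal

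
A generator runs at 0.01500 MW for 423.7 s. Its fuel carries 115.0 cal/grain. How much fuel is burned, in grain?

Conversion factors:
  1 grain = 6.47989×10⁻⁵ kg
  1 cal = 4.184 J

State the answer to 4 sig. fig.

1.321×10⁴ grain

0.01500 MW → 15000 W
E = P × t = 15000 × 423.7 = 6.3555×10⁶ J
115.0 cal/grain → 7.42543×10⁶ J/kg
m = E / e_s = 6.3555×10⁶ / 7.42543×10⁶ = 0.85591 kg
In grain: 0.85591 / 6.47989×10⁻⁵ = 13208.7 grain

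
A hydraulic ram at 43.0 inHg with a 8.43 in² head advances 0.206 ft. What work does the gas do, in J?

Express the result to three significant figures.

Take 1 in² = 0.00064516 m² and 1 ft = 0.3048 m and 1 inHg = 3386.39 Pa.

43.0 inHg → 145615 Pa
8.43 in² → 0.0054387 m²
F = P × A = 145615 × 0.0054387 = 791.956 N
0.206 ft → 0.0627888 m
W = F × d = 791.956 × 0.0627888 = 49.726 J

49.7 J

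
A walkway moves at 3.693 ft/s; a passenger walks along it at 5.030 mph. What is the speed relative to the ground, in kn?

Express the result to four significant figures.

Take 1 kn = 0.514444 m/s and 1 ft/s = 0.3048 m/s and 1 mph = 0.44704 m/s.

3.693 ft/s × 0.3048 = 1.12563 m/s
5.030 mph × 0.44704 = 2.24861 m/s
Sum: 1.12563 + 2.24861 = 3.37424 m/s
In kn: 3.37424 / 0.514444 = 6.559 kn

6.559 kn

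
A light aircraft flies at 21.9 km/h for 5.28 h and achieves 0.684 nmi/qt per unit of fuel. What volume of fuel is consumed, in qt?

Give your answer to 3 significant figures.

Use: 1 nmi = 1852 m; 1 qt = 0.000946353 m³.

21.9 km/h → 6.08333 m/s
5.28 h → 19008 s
d = v × t = 6.08333 × 19008 = 115632 m
0.684 nmi/qt → 1.33858×10⁶ m/m³
V = d / (distance per unit fuel) = 115632 / 1.33858×10⁶ = 0.0863841 m³
In qt: 0.0863841 / 0.000946353 = 91.2811 qt

91.3 qt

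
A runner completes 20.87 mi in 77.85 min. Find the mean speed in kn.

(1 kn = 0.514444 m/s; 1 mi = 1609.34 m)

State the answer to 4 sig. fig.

13.98 kn

20.87 mi × 1609.34 = 33586.9 m
77.85 min × 60 = 4671 s
v = d / t = 33586.9 m / 4671 s = 7.19052 m/s
7.19052 m/s ÷ (0.514444 m/s/kn) = 13.9773 kn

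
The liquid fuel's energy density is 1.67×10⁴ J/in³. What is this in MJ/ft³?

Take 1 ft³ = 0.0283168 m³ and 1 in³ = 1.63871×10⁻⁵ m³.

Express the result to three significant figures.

28.9 MJ/ft³

1.67×10⁴ J/in³ ÷ 1.63871×10⁻⁵ m³/in³ = 1.01909×10⁹ J/m³
1.01909×10⁹ J/m³ ÷ 1000000 J/MJ × 0.0283168 m³/ft³ = 28.8574 MJ/ft³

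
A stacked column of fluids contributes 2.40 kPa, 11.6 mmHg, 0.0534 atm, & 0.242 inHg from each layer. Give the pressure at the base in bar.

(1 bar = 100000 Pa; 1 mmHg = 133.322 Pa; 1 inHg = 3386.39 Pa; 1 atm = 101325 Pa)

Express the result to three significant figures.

0.102 bar

2.40 kPa × 1000 = 2400 Pa
11.6 mmHg × 133.322 = 1546.54 Pa
0.0534 atm × 101325 = 5410.76 Pa
0.242 inHg × 3386.39 = 819.506 Pa
Sum: 2400 + 1546.54 + 5410.76 + 819.506 = 10176.8 Pa
In bar: 10176.8 / 100000 = 0.101768 bar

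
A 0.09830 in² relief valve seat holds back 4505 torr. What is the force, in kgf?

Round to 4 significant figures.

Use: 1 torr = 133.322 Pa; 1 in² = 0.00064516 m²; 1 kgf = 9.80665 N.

3.884 kgf

4505 torr × 133.322 → 600616 Pa
0.09830 in² × 0.00064516 → 6.34192×10⁻⁵ m²
F = P × A = 600616 Pa × 6.34192×10⁻⁵ m² = 38.0906 N
38.0906 N ÷ (9.80665 N/kgf) = 3.88416 kgf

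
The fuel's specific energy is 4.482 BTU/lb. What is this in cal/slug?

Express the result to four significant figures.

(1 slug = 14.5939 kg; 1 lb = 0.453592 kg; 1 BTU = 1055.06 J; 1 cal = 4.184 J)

3.636×10⁴ cal/slug

4.482 BTU/lb × 1055.06 J/BTU ÷ 0.453592 kg/lb = 10425.2 J/kg
10425.2 J/kg ÷ 4.184 J/cal × 14.5939 kg/slug = 36363.4 cal/slug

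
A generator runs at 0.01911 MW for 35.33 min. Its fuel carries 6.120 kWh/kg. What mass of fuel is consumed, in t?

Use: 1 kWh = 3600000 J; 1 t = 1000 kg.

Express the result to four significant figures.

0.001839 t

0.01911 MW → 19110 W
35.33 min → 2119.8 s
E = P × t = 19110 × 2119.8 = 4.05094×10⁷ J
6.120 kWh/kg → 2.2032×10⁷ J/kg
m = E / e_s = 4.05094×10⁷ / 2.2032×10⁷ = 1.83866 kg
In t: 1.83866 / 1000 = 0.00183866 t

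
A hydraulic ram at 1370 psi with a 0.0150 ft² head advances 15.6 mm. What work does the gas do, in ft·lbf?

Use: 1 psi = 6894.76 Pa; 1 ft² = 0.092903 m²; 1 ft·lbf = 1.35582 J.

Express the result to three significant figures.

1370 psi → 9.44582×10⁶ Pa
0.0150 ft² → 0.00139354 m²
F = P × A = 9.44582×10⁶ × 0.00139354 = 13163.1 N
15.6 mm → 0.0156 m
W = F × d = 13163.1 × 0.0156 = 205.344 J
In ft·lbf: 205.344 / 1.35582 = 151.454 ft·lbf

151 ft·lbf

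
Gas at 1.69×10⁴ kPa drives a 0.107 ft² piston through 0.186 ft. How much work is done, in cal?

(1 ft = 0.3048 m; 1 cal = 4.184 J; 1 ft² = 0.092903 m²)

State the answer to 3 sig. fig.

1.69×10⁴ kPa → 1.69×10⁷ Pa
0.107 ft² → 0.00994062 m²
F = P × A = 1.69×10⁷ × 0.00994062 = 167996 N
0.186 ft → 0.0566928 m
W = F × d = 167996 × 0.0566928 = 9524.16 J
In cal: 9524.16 / 4.184 = 2276.33 cal

2280 cal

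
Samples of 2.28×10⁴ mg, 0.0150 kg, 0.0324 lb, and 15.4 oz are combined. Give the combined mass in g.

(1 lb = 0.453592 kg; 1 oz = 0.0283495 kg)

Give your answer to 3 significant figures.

489 g

2.28×10⁴ mg × 10⁻⁶ → 0.0228 kg
0.0150 kg (already kg)
0.0324 lb × 0.453592 → 0.0146964 kg
15.4 oz × 0.0283495 → 0.436582 kg
Total: 0.0228 + 0.015 + 0.0146964 + 0.436582 = 0.489078 kg
In g: 0.489078 / 0.001 = 489.078 g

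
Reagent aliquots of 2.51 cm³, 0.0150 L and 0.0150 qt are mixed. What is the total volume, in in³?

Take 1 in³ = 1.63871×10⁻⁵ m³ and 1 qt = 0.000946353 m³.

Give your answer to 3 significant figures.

2.51 cm³ × 10⁻⁶ = 2.51×10⁻⁶ m³
0.0150 L × 0.001 = 1.5×10⁻⁵ m³
0.0150 qt × 0.000946353 = 1.41953×10⁻⁵ m³
Total: 2.51×10⁻⁶ + 1.5×10⁻⁵ + 1.41953×10⁻⁵ = 3.17053×10⁻⁵ m³
In in³: 3.17053×10⁻⁵ / 1.63871×10⁻⁵ = 1.93477 in³

1.93 in³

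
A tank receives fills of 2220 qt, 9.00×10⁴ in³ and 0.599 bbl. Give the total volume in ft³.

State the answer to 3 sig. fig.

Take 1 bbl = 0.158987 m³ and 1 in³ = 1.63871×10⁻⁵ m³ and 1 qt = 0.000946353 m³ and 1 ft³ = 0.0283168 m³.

130 ft³

2220 qt × 0.000946353 → 2.1009 m³
9.00×10⁴ in³ × 1.63871×10⁻⁵ → 1.47484 m³
0.599 bbl × 0.158987 → 0.0952332 m³
Sum: 2.1009 + 1.47484 + 0.0952332 = 3.67097 m³
In ft³: 3.67097 / 0.0283168 = 129.639 ft³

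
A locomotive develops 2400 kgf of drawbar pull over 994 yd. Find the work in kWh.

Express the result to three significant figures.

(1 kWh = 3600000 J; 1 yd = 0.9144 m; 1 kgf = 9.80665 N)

5.94 kWh

2400 kgf × 9.80665 = 23536 N
994 yd × 0.9144 = 908.914 m
W = F × d = 23536 N × 908.914 m = 2.13922×10⁷ J
2.13922×10⁷ J ÷ (3600000 J/kWh) = 5.94228 kWh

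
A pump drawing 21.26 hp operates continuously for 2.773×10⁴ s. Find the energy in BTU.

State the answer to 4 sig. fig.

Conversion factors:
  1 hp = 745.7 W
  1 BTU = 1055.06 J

21.26 hp × 745.7 = 15853.6 W
E = P × t = 15853.6 W × 27730 s = 4.3962×10⁸ J
4.3962×10⁸ J ÷ (1055.06 J/BTU) = 416678 BTU

4.167×10⁵ BTU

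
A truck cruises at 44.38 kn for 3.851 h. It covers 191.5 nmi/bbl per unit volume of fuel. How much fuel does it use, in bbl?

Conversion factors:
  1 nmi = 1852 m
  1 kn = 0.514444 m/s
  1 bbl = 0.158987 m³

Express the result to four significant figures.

0.8925 bbl

44.38 kn → 22.831 m/s
3.851 h → 13863.6 s
d = v × t = 22.831 × 13863.6 = 316520 m
191.5 nmi/bbl → 2.23074×10⁶ m/m³
V = d / (distance per unit fuel) = 316520 / 2.23074×10⁶ = 0.14189 m³
In bbl: 0.14189 / 0.158987 = 0.892463 bbl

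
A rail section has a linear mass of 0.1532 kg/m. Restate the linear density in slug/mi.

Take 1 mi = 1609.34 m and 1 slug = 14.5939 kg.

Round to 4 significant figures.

0.1532 kg/m is already 0.1532 kg/m
0.1532 kg/m ÷ 14.5939 kg/slug × 1609.34 m/mi = 16.8941 slug/mi

16.89 slug/mi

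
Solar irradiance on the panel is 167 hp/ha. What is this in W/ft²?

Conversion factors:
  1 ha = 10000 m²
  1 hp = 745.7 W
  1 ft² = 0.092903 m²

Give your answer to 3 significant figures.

1.16 W/ft²

167 hp/ha × 745.7 W/hp ÷ 10000 m²/ha = 12.4532 W/m²
12.4532 W/m² × 0.092903 m²/ft² = 1.15694 W/ft²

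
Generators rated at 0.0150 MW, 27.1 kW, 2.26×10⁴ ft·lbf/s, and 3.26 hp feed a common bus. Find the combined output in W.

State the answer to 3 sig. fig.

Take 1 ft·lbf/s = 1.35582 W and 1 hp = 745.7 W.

0.0150 MW × 1000000 → 15000 W
27.1 kW × 1000 → 27100 W
2.26×10⁴ ft·lbf/s × 1.35582 → 30641.5 W
3.26 hp × 745.7 → 2430.98 W
Sum: 15000 + 27100 + 30641.5 + 2430.98 = 75172.5 W

7.52×10⁴ W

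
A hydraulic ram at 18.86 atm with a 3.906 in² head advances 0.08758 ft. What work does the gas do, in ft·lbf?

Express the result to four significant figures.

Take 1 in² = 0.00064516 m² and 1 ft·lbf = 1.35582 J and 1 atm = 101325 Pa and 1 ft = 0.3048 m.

94.81 ft·lbf

18.86 atm → 1.91099×10⁶ Pa
3.906 in² → 0.00251999 m²
F = P × A = 1.91099×10⁶ × 0.00251999 = 4815.68 N
0.08758 ft → 0.0266944 m
W = F × d = 4815.68 × 0.0266944 = 128.552 J
In ft·lbf: 128.552 / 1.35582 = 94.8149 ft·lbf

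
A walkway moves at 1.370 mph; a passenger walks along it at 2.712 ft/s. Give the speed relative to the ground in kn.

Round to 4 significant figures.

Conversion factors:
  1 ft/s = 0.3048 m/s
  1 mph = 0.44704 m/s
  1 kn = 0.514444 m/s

2.797 kn

1.370 mph × 0.44704 = 0.612445 m/s
2.712 ft/s × 0.3048 = 0.826618 m/s
Total: 0.612445 + 0.826618 = 1.43906 m/s
In kn: 1.43906 / 0.514444 = 2.79731 kn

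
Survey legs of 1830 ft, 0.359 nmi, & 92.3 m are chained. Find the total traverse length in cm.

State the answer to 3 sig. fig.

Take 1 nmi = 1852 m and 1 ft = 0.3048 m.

1.31×10⁵ cm

1830 ft × 0.3048 = 557.784 m
0.359 nmi × 1852 = 664.868 m
92.3 m (already m)
Total: 557.784 + 664.868 + 92.3 = 1314.95 m
In cm: 1314.95 / 0.01 = 131495 cm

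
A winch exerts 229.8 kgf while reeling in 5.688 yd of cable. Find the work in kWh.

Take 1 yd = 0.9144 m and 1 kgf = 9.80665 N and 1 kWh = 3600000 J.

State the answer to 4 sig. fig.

229.8 kgf × 9.80665 → 2253.57 N
5.688 yd × 0.9144 → 5.20111 m
W = F × d = 2253.57 N × 5.20111 m = 11721.1 J
11721.1 J ÷ (3600000 J/kWh) = 0.00325586 kWh

0.003256 kWh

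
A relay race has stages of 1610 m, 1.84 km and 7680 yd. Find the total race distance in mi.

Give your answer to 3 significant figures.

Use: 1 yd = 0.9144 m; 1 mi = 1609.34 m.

1610 m (already m)
1.84 km × 1000 = 1840 m
7680 yd × 0.9144 = 7022.59 m
Combined: 1610 + 1840 + 7022.59 = 10472.6 m
In mi: 10472.6 / 1609.34 = 6.50739 mi

6.51 mi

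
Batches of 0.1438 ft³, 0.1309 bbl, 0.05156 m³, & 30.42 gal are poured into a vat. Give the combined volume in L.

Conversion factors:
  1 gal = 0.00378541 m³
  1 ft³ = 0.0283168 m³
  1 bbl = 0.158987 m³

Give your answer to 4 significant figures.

191.6 L

0.1438 ft³ × 0.0283168 = 0.00407196 m³
0.1309 bbl × 0.158987 = 0.0208114 m³
0.05156 m³ (already m³)
30.42 gal × 0.00378541 = 0.115152 m³
Total: 0.00407196 + 0.0208114 + 0.05156 + 0.115152 = 0.191595 m³
In L: 0.191595 / 0.001 = 191.595 L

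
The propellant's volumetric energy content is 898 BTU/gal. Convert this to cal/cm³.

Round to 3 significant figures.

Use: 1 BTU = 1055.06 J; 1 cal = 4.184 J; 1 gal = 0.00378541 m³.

59.8 cal/cm³

898 BTU/gal × 1055.06 J/BTU ÷ 0.00378541 m³/gal = 2.50288×10⁸ J/m³
2.50288×10⁸ J/m³ ÷ 4.184 J/cal × 10⁻⁶ m³/cm³ = 59.8203 cal/cm³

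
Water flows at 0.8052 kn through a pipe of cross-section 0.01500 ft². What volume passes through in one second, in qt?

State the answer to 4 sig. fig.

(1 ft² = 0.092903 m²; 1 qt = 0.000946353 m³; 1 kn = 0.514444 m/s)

0.8052 kn × 0.514444 → 0.41423 m/s
0.01500 ft² × 0.092903 → 0.00139354 m²
V = v × A × t = 0.41423 m/s × 0.00139354 m² × 1 s = 5.77246×10⁻⁴ m³
5.77246×10⁻⁴ m³ ÷ (0.000946353 m³/qt) = 0.609969 qt

0.6100 qt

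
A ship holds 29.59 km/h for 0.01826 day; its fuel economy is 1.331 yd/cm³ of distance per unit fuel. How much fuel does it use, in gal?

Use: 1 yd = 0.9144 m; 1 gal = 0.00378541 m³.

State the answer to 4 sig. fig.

29.59 km/h → 8.21944 m/s
0.01826 day → 1577.66 s
d = v × t = 8.21944 × 1577.66 = 12967.5 m
1.331 yd/cm³ → 1.21707×10⁶ m/m³
V = d / (distance per unit fuel) = 12967.5 / 1.21707×10⁶ = 0.0106547 m³
In gal: 0.0106547 / 0.00378541 = 2.81468 gal

2.815 gal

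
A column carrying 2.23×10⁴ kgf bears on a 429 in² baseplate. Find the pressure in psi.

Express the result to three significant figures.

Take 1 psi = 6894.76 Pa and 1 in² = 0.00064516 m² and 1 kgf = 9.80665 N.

115 psi

2.23×10⁴ kgf × 9.80665 = 218688 N
429 in² × 0.00064516 = 0.276774 m²
P = F / A = 218688 N / 0.276774 m² = 790132 Pa
790132 Pa ÷ (6894.76 Pa/psi) = 114.599 psi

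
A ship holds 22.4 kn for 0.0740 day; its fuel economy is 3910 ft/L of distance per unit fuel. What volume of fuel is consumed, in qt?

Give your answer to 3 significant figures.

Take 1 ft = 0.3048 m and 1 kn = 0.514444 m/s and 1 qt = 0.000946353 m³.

22.4 kn → 11.5235 m/s
0.0740 day → 6393.6 s
d = v × t = 11.5235 × 6393.6 = 73676.6 m
3910 ft/L → 1.19177×10⁶ m/m³
V = d / (distance per unit fuel) = 73676.6 / 1.19177×10⁶ = 0.0618212 m³
In qt: 0.0618212 / 0.000946353 = 65.3257 qt

65.3 qt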